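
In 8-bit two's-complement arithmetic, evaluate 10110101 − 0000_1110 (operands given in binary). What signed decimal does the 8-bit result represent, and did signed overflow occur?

-89; no overflow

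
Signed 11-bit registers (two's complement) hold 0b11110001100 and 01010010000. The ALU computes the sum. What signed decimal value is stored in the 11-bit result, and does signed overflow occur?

0b11110001100 → 11110001100 = -116 (signed)
01010010000 = 656 (signed)
  11110001100
+ 01010010000
= 01000011100  (discard carry-out 1)
Result 01000011100: MSB = 0 → value 540.
Addends have opposite signs, so signed overflow cannot occur.

540; no overflow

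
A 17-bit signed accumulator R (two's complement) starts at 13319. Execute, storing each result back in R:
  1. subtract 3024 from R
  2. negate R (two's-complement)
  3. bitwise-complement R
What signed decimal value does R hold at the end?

Start: R = 13319 = 00011010000000111.
R = 13319 − 3024 = 10295 = 00010100000110111
R = −(10295) = -10295 = 11101011111001001
R = NOT 11101011111001001 = 00010100000110110 = 10294

10294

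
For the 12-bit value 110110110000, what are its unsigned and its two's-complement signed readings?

Unsigned: 110110110000 = 3504.
Signed: MSB=1 → 3504 − 4096 = -592.

unsigned = 3504, signed = -592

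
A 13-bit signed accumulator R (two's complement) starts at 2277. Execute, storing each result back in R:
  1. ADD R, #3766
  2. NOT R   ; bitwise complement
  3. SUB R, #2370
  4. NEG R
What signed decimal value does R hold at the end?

222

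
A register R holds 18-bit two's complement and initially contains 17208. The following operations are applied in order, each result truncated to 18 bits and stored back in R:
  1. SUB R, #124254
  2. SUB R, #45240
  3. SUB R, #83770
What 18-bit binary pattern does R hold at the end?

Start: R = 17208 = 000100001100111000.
R = 17208 − 124254 = -107046 = 100101110111011010
R = -107046 − 45240 = -152286; wraps to 109858 = 011010110100100010
R = 109858 − 83770 = 26088 = 000110010111101000

000110010111101000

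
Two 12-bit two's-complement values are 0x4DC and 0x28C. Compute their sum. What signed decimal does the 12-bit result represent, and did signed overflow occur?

1896; no overflow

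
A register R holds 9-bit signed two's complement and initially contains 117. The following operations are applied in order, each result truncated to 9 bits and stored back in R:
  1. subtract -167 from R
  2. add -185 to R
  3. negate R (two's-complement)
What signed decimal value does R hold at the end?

-99

Start: R = 117 = 001110101.
R = 117 − (-167) = 284; wraps to -228 = 100011100
R = -228 + (-185) = -413; wraps to 99 = 001100011
R = −(99) = -99 = 110011101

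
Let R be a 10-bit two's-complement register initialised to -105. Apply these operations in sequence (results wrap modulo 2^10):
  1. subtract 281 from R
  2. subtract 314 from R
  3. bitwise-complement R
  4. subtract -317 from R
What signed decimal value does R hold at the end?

-8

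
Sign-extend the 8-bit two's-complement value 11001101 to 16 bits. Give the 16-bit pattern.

MSB of 11001101 is 1; replicate it into the new high bits.
11111111|11001101 → 1111111111001101 (still -51).

1111111111001101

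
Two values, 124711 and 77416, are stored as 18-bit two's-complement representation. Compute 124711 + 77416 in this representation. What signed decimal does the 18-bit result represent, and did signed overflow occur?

-60017; overflow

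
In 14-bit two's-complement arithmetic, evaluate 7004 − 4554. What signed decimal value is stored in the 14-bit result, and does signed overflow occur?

2450; no overflow

7004 → 01101101011100
4554 → 01000111001010
Subtract via negate-and-add: invert 01000111001010 + 1 = 10111000110110 (i.e. -4554).
  01101101011100
+ 10111000110110
= 00100110010010  (discard carry-out 1)
Result 00100110010010: MSB = 0 → value 2450.
Addends (after negating the subtrahend) have opposite signs, so signed overflow cannot occur.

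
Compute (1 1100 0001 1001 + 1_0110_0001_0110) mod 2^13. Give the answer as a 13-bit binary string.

1001000101111

  1110000011001
+ 1011000010110
= 1001000101111  (discard carry-out 1)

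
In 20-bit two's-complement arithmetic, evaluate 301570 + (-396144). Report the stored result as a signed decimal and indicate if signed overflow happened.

301570 → 01001001101000000010
-396144 → 10011111010010010000
  01001001101000000010
+ 10011111010010010000
= 11101000111010010010
Result 11101000111010010010: MSB = 1 → 954002 − 1048576 = -94574.
Addends have opposite signs, so signed overflow cannot occur.

-94574; no overflow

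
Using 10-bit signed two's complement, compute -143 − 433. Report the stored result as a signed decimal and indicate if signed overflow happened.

448; overflow

-143 → 1101110001
433 → 0110110001
Subtract via negate-and-add: invert 0110110001 + 1 = 1001001111 (i.e. -433).
  1101110001
+ 1001001111
= 0111000000  (discard carry-out 1)
Result 0111000000: MSB = 0 → value 448.
Both addends (after negating the subtrahend) are negative but the stored result is non-negative: signed overflow. The true value -143 − 433 = -576 lies outside [-512, 511].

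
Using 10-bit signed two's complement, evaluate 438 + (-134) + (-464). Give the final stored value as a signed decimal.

-160

438 + (-134) = 304 (0100110000)
304 + (-464) = -160 (1101100000)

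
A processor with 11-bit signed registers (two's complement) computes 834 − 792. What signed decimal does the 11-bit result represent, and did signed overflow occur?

834 → 01101000010
792 → 01100011000
Subtract via negate-and-add: invert 01100011000 + 1 = 10011101000 (i.e. -792).
  01101000010
+ 10011101000
= 00000101010  (discard carry-out 1)
Result 00000101010: MSB = 0 → value 42.
Addends (after negating the subtrahend) have opposite signs, so signed overflow cannot occur.

42; no overflow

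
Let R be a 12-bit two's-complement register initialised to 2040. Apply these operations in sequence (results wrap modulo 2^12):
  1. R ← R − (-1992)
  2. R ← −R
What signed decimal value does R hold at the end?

Start: R = 2040 = 011111111000.
R = 2040 − (-1992) = 4032; wraps to -64 = 111111000000
R = −(-64) = 64 = 000001000000

64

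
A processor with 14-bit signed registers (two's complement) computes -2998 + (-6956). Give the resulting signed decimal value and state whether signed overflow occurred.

6430; overflow

-2998 → 11010001001010
-6956 → 10010011010100
  11010001001010
+ 10010011010100
= 01100100011110  (discard carry-out 1)
Result 01100100011110: MSB = 0 → value 6430.
Both addends are negative but the stored result is non-negative: signed overflow. The true value -2998 + (-6956) = -9954 lies outside [-8192, 8191].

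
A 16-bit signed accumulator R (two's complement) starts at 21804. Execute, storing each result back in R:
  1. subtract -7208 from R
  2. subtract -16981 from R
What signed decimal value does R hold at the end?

-19543

Start: R = 21804 = 0101010100101100.
R = 21804 − (-7208) = 29012 = 0111000101010100
R = 29012 − (-16981) = 45993; wraps to -19543 = 1011001110101001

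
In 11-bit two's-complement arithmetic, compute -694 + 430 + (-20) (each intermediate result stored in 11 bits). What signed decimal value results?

-694 + 430 = -264 (11011111000)
-264 + (-20) = -284 (11011100100)

-284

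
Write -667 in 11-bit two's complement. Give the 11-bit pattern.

10101100101

|-667| = 667 = 01010011011 in 11 bits.
Invert the bits: 10101100100. Add 1: 10101100101.
Check: 10101100101 reads as 1381 − 2048 = -667.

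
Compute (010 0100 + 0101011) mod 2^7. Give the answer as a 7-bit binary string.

1001111

  0100100
+ 0101011
= 1001111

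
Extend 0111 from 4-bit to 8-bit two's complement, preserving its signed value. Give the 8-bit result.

00000111

MSB of 0111 is 0; replicate it into the new high bits.
0000|0111 → 00000111 (still 7).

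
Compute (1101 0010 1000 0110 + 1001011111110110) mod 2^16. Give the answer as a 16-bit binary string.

0110101001111100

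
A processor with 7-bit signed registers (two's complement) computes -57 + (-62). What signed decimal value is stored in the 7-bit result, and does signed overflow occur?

9; overflow

-57 → 1000111
-62 → 1000010
  1000111
+ 1000010
= 0001001  (discard carry-out 1)
Result 0001001: MSB = 0 → value 9.
Both addends are negative but the stored result is non-negative: signed overflow. The true value -57 + (-62) = -119 lies outside [-64, 63].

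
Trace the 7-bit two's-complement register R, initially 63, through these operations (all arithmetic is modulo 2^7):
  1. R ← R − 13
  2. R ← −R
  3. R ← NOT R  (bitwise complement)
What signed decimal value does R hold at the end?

49

Start: R = 63 = 0111111.
R = 63 − 13 = 50 = 0110010
R = −(50) = -50 = 1001110
R = NOT 1001110 = 0110001 = 49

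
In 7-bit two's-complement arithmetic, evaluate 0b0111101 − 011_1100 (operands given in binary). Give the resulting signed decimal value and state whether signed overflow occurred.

0b0111101 → 0111101 = 61 (signed)
011_1100 → 0111100 = 60 (signed)
Subtract via negate-and-add: invert 0111100 + 1 = 1000100 (i.e. -60).
  0111101
+ 1000100
= 0000001  (discard carry-out 1)
Result 0000001: MSB = 0 → value 1.
Addends (after negating the subtrahend) have opposite signs, so signed overflow cannot occur.

1; no overflow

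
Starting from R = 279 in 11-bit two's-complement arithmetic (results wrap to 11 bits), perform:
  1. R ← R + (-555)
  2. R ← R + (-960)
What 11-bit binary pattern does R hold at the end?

01100101100

Start: R = 279 = 00100010111.
R = 279 + (-555) = -276 = 11011101100
R = -276 + (-960) = -1236; wraps to 812 = 01100101100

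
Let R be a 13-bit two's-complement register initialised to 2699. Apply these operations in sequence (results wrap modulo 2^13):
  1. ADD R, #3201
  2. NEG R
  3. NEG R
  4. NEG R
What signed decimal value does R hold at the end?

2292

Start: R = 2699 = 0101010001011.
R = 2699 + 3201 = 5900; wraps to -2292 = 1011100001100
R = −(-2292) = 2292 = 0100011110100
R = −(2292) = -2292 = 1011100001100
R = −(-2292) = 2292 = 0100011110100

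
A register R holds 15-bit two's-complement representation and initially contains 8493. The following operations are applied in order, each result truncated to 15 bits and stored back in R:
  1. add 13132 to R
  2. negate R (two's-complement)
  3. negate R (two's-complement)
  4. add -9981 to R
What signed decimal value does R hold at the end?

11644

Start: R = 8493 = 010000100101101.
R = 8493 + 13132 = 21625; wraps to -11143 = 101010001111001
R = −(-11143) = 11143 = 010101110000111
R = −(11143) = -11143 = 101010001111001
R = -11143 + (-9981) = -21124; wraps to 11644 = 010110101111100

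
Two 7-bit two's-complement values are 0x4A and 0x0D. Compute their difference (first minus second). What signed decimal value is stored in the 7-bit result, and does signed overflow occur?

61; overflow

0x4A = 1001010 = -54 (signed)
0x0D = 0001101 = 13 (signed)
Subtract via negate-and-add: invert 0001101 + 1 = 1110011 (i.e. -13).
  1001010
+ 1110011
= 0111101  (discard carry-out 1)
Result 0111101: MSB = 0 → value 61.
Both addends (after negating the subtrahend) are negative but the stored result is non-negative: signed overflow. The true value -54 − 13 = -67 lies outside [-64, 63].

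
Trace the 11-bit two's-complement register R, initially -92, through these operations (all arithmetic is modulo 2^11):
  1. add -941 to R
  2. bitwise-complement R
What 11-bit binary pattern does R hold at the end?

10000001000

Start: R = -92 = 11110100100.
R = -92 + (-941) = -1033; wraps to 1015 = 01111110111
R = NOT 01111110111 = 10000001000 = -1016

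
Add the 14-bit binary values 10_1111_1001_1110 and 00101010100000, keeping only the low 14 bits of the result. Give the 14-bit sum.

11101000111110

  10111110011110
+ 00101010100000
= 11101000111110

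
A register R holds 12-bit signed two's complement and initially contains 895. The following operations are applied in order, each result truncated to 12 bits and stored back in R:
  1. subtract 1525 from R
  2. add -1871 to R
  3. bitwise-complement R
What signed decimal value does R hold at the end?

Start: R = 895 = 001101111111.
R = 895 − 1525 = -630 = 110110001010
R = -630 + (-1871) = -2501; wraps to 1595 = 011000111011
R = NOT 011000111011 = 100111000100 = -1596

-1596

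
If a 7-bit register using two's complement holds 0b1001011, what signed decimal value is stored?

MSB is 1, so the value is negative.
Invert: 0110100. Add 1: 0110101 = 53. So the value is −53.

-53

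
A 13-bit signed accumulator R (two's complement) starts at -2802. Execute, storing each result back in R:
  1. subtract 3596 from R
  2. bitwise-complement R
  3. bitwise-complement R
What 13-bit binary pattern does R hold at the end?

0011100000010

Start: R = -2802 = 1010100001110.
R = -2802 − 3596 = -6398; wraps to 1794 = 0011100000010
R = NOT 0011100000010 = 1100011111101 = -1795
R = NOT 1100011111101 = 0011100000010 = 1794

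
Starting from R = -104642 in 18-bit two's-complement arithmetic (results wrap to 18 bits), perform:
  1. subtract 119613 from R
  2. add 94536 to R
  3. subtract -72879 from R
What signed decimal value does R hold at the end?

-56840

Start: R = -104642 = 100110011100111110.
R = -104642 − 119613 = -224255; wraps to 37889 = 001001010000000001
R = 37889 + 94536 = 132425; wraps to -129719 = 100000010101001001
R = -129719 − (-72879) = -56840 = 110010000111111000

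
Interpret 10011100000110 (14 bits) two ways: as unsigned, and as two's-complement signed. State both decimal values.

unsigned = 9990, signed = -6394

Unsigned: 10011100000110 = 9990.
Signed: MSB=1 → 9990 − 16384 = -6394.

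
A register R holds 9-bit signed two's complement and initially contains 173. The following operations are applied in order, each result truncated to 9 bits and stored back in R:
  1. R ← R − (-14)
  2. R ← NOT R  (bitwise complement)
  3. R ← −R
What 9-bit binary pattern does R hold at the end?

010111100

Start: R = 173 = 010101101.
R = 173 − (-14) = 187 = 010111011
R = NOT 010111011 = 101000100 = -188
R = −(-188) = 188 = 010111100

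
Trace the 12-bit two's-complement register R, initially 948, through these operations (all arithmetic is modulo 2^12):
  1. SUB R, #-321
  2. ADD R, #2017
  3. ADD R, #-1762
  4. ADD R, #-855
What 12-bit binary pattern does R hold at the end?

001010011101

Start: R = 948 = 001110110100.
R = 948 − (-321) = 1269 = 010011110101
R = 1269 + 2017 = 3286; wraps to -810 = 110011010110
R = -810 + (-1762) = -2572; wraps to 1524 = 010111110100
R = 1524 + (-855) = 669 = 001010011101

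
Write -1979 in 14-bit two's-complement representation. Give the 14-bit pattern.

|-1979| = 1979 = 00011110111011 in 14 bits.
Invert the bits: 11100001000100. Add 1: 11100001000101.

11100001000101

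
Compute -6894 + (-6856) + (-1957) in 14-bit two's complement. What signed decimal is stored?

-6894 + (-6856) = -13750 → wraps to 2634 (00101001001010)
2634 + (-1957) = 677 (00001010100101)

677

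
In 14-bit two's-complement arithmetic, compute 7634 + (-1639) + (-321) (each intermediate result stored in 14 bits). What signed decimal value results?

5674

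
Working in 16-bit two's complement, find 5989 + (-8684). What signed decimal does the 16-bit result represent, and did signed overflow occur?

-2695; no overflow

5989 → 0001011101100101
-8684 → 1101111000010100
  0001011101100101
+ 1101111000010100
= 1111010101111001
Result 1111010101111001: MSB = 1 → 62841 − 65536 = -2695.
Addends have opposite signs, so signed overflow cannot occur.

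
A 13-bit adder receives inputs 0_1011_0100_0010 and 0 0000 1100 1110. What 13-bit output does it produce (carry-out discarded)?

  0101101000010
+ 0000011001110
= 0110000010000

0110000010000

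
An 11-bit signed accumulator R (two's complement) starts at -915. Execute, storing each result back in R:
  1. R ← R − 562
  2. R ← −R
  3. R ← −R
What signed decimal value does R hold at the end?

571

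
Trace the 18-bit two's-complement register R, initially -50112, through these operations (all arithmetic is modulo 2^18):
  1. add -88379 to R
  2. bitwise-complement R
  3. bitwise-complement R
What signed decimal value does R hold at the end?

123653

Start: R = -50112 = 110011110001000000.
R = -50112 + (-88379) = -138491; wraps to 123653 = 011110001100000101
R = NOT 011110001100000101 = 100001110011111010 = -123654
R = NOT 100001110011111010 = 011110001100000101 = 123653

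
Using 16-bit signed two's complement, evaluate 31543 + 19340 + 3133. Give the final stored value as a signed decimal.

-11520

31543 + 19340 = 50883 → wraps to -14653 (1100011011000011)
-14653 + 3133 = -11520 (1101001100000000)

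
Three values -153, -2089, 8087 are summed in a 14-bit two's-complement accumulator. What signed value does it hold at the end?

5845

-153 + (-2089) = -2242 (11011100111110)
-2242 + 8087 = 5845 (01011011010101)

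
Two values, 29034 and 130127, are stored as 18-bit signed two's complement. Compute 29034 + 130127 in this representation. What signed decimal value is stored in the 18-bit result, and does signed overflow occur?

-102983; overflow

29034 → 000111000101101010
130127 → 011111110001001111
  000111000101101010
+ 011111110001001111
= 100110110110111001
Result 100110110110111001: MSB = 1 → 159161 − 262144 = -102983.
Both addends are non-negative but the stored result is negative: signed overflow. The true value 29034 + 130127 = 159161 lies outside [-131072, 131071].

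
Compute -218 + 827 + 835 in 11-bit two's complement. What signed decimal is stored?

-218 + 827 = 609 (01001100001)
609 + 835 = 1444 → wraps to -604 (10110100100)

-604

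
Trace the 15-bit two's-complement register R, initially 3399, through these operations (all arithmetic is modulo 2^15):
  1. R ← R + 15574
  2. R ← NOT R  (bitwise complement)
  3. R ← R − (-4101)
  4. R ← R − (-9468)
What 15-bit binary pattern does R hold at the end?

Start: R = 3399 = 000110101000111.
R = 3399 + 15574 = 18973; wraps to -13795 = 100101000011101
R = NOT 100101000011101 = 011010111100010 = 13794
R = 13794 − (-4101) = 17895; wraps to -14873 = 100010111100111
R = -14873 − (-9468) = -5405 = 110101011100011

110101011100011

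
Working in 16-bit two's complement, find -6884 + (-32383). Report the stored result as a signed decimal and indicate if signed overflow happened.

26269; overflow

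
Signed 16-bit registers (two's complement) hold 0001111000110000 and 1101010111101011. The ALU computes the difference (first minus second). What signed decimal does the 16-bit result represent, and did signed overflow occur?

18501; no overflow

0001111000110000 = 7728 (signed)
1101010111101011 = -10773 (signed)
Subtract via negate-and-add: invert 1101010111101011 + 1 = 0010101000010101 (i.e. 10773).
  0001111000110000
+ 0010101000010101
= 0100100001000101
Result 0100100001000101: MSB = 0 → value 18501.
Both addends (after negating the subtrahend) are non-negative and so is the stored result: no signed overflow.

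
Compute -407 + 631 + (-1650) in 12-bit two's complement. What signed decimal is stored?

-1426

-407 + 631 = 224 (000011100000)
224 + (-1650) = -1426 (101001101110)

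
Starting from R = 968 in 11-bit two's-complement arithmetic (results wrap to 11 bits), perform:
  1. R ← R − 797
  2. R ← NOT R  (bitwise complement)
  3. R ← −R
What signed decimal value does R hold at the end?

172

Start: R = 968 = 01111001000.
R = 968 − 797 = 171 = 00010101011
R = NOT 00010101011 = 11101010100 = -172
R = −(-172) = 172 = 00010101100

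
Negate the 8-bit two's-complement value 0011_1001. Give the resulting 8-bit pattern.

11000111

Invert: 11000110. Add 1: 11000111.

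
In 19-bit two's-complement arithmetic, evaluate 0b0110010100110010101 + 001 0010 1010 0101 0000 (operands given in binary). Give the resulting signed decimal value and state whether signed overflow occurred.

-240667; overflow

0b0110010100110010101 → 0110010100110010101 = 207253 (signed)
001 0010 1010 0101 0000 → 0010010101001010000 = 76368 (signed)
  0110010100110010101
+ 0010010101001010000
= 1000101001111100101
Result 1000101001111100101: MSB = 1 → 283621 − 524288 = -240667.
Both addends are non-negative but the stored result is negative: signed overflow. The true value 207253 + 76368 = 283621 lies outside [-262144, 262143].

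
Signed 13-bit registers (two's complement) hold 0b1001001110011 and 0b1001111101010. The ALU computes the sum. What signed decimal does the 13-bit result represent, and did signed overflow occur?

1629; overflow

0b1001001110011 → 1001001110011 = -3469 (signed)
0b1001111101010 → 1001111101010 = -3094 (signed)
  1001001110011
+ 1001111101010
= 0011001011101  (discard carry-out 1)
Result 0011001011101: MSB = 0 → value 1629.
Both addends are negative but the stored result is non-negative: signed overflow. The true value -3469 + (-3094) = -6563 lies outside [-4096, 4095].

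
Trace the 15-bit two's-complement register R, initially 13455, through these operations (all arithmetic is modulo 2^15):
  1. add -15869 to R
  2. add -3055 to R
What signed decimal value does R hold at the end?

Start: R = 13455 = 011010010001111.
R = 13455 + (-15869) = -2414 = 111011010010010
R = -2414 + (-3055) = -5469 = 110101010100011

-5469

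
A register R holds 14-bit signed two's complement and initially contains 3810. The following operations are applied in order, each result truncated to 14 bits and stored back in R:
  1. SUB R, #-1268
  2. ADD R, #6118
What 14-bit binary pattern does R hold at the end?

10101110111100

Start: R = 3810 = 00111011100010.
R = 3810 − (-1268) = 5078 = 01001111010110
R = 5078 + 6118 = 11196; wraps to -5188 = 10101110111100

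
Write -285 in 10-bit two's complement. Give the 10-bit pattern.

|-285| = 285 = 0100011101 in 10 bits.
Invert the bits: 1011100010. Add 1: 1011100011.

1011100011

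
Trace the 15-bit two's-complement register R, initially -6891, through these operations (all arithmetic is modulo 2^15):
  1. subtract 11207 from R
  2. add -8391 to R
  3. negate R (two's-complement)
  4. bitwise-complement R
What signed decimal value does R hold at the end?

Start: R = -6891 = 110010100010101.
R = -6891 − 11207 = -18098; wraps to 14670 = 011100101001110
R = 14670 + (-8391) = 6279 = 001100010000111
R = −(6279) = -6279 = 110011101111001
R = NOT 110011101111001 = 001100010000110 = 6278

6278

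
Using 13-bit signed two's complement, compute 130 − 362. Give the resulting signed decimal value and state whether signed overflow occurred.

130 → 0000010000010
362 → 0000101101010
Subtract via negate-and-add: invert 0000101101010 + 1 = 1111010010110 (i.e. -362).
  0000010000010
+ 1111010010110
= 1111100011000
Result 1111100011000: MSB = 1 → 7960 − 8192 = -232.
Addends (after negating the subtrahend) have opposite signs, so signed overflow cannot occur.

-232; no overflow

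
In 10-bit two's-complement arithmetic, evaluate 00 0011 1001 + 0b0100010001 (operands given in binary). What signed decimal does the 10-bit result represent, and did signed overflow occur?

00 0011 1001 → 0000111001 = 57 (signed)
0b0100010001 → 0100010001 = 273 (signed)
  0000111001
+ 0100010001
= 0101001010
Result 0101001010: MSB = 0 → value 330.
Both addends are non-negative and so is the stored result: no signed overflow.

330; no overflow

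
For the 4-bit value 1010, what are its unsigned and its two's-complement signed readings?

unsigned = 10, signed = -6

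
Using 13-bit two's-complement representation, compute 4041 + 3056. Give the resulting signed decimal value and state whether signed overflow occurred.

-1095; overflow

4041 → 0111111001001
3056 → 0101111110000
  0111111001001
+ 0101111110000
= 1101110111001
Result 1101110111001: MSB = 1 → 7097 − 8192 = -1095.
Both addends are non-negative but the stored result is negative: signed overflow. The true value 4041 + 3056 = 7097 lies outside [-4096, 4095].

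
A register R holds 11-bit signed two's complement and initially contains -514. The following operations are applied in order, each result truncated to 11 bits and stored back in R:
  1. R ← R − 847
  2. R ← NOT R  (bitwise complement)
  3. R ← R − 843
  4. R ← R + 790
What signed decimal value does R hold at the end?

Start: R = -514 = 10111111110.
R = -514 − 847 = -1361; wraps to 687 = 01010101111
R = NOT 01010101111 = 10101010000 = -688
R = -688 − 843 = -1531; wraps to 517 = 01000000101
R = 517 + 790 = 1307; wraps to -741 = 10100011011

-741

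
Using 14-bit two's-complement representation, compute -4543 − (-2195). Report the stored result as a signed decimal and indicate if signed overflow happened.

-4543 → 10111001000001
-2195 → 11011101101101
Subtract via negate-and-add: invert 11011101101101 + 1 = 00100010010011 (i.e. 2195).
  10111001000001
+ 00100010010011
= 11011011010100
Result 11011011010100: MSB = 1 → 14036 − 16384 = -2348.
Addends (after negating the subtrahend) have opposite signs, so signed overflow cannot occur.

-2348; no overflow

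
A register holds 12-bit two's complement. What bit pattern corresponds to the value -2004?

100000101100

|-2004| = 2004 = 011111010100 in 12 bits.
Invert the bits: 100000101011. Add 1: 100000101100.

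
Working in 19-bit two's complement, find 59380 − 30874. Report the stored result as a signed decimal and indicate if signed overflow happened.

28506; no overflow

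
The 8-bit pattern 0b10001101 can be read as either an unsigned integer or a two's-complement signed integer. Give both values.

unsigned = 141, signed = -115

Unsigned: 10001101 = 141.
Signed: MSB=1 → 141 − 256 = -115.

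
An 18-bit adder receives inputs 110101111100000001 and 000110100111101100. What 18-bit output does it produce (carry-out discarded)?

111100100011101101

  110101111100000001
+ 000110100111101100
= 111100100011101101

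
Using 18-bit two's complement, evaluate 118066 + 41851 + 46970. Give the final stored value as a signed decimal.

-55257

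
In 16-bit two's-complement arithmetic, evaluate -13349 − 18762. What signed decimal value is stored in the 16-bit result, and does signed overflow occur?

-32111; no overflow

-13349 → 1100101111011011
18762 → 0100100101001010
Subtract via negate-and-add: invert 0100100101001010 + 1 = 1011011010110110 (i.e. -18762).
  1100101111011011
+ 1011011010110110
= 1000001010010001  (discard carry-out 1)
Result 1000001010010001: MSB = 1 → 33425 − 65536 = -32111.
Both addends (after negating the subtrahend) are negative and so is the stored result: no signed overflow.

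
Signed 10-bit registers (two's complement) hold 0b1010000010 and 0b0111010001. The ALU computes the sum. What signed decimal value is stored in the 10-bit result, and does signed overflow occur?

83; no overflow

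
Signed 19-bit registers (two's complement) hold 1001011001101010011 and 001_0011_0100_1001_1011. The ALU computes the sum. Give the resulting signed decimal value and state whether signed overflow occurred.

-137234; no overflow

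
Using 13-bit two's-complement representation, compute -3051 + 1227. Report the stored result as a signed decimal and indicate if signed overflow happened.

-1824; no overflow

-3051 → 1010000010101
1227 → 0010011001011
  1010000010101
+ 0010011001011
= 1100011100000
Result 1100011100000: MSB = 1 → 6368 − 8192 = -1824.
Addends have opposite signs, so signed overflow cannot occur.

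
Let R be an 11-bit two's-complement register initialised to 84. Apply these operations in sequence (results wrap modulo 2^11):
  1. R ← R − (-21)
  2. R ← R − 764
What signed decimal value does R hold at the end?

-659

Start: R = 84 = 00001010100.
R = 84 − (-21) = 105 = 00001101001
R = 105 − 764 = -659 = 10101101101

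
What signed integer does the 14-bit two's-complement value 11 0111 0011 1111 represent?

-2241

MSB is 1, so the value is negative.
Invert: 00100011000000. Add 1: 00100011000001 = 2241. So the value is −2241.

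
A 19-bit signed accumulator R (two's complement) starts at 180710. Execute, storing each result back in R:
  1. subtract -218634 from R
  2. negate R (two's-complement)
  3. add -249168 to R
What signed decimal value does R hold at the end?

-124224

Start: R = 180710 = 0101100000111100110.
R = 180710 − (-218634) = 399344; wraps to -124944 = 1100001011111110000
R = −(-124944) = 124944 = 0011110100000010000
R = 124944 + (-249168) = -124224 = 1100001101011000000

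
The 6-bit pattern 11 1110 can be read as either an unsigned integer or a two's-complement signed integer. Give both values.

unsigned = 62, signed = -2

Unsigned: 111110 = 62.
Signed: MSB=1 → 62 − 64 = -2.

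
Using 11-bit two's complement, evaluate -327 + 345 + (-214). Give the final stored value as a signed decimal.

-196

-327 + 345 = 18 (00000010010)
18 + (-214) = -196 (11100111100)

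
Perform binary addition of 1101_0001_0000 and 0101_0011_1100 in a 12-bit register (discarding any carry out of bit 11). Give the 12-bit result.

  110100010000
+ 010100111100
= 001001001100  (discard carry-out 1)

001001001100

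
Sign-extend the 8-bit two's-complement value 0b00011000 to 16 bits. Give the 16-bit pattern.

0000000000011000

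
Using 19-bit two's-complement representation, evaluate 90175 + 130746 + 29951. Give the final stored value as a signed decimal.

90175 + 130746 = 220921 (0110101111011111001)
220921 + 29951 = 250872 (0111101001111111000)

250872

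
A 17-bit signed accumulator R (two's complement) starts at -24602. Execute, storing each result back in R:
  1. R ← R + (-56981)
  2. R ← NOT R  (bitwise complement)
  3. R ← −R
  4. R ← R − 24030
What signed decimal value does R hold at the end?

25460

Start: R = -24602 = 11001111111100110.
R = -24602 + (-56981) = -81583; wraps to 49489 = 01100000101010001
R = NOT 01100000101010001 = 10011111010101110 = -49490
R = −(-49490) = 49490 = 01100000101010010
R = 49490 − 24030 = 25460 = 00110001101110100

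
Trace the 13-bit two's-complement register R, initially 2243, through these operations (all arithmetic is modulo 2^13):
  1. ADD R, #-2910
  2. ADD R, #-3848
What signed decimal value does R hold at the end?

3677

Start: R = 2243 = 0100011000011.
R = 2243 + (-2910) = -667 = 1110101100101
R = -667 + (-3848) = -4515; wraps to 3677 = 0111001011101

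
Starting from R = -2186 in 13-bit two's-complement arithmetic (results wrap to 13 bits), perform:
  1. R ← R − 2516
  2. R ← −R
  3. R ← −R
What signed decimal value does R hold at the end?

3490

Start: R = -2186 = 1011101110110.
R = -2186 − 2516 = -4702; wraps to 3490 = 0110110100010
R = −(3490) = -3490 = 1001001011110
R = −(-3490) = 3490 = 0110110100010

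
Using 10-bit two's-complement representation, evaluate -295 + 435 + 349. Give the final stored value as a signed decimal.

-295 + 435 = 140 (0010001100)
140 + 349 = 489 (0111101001)

489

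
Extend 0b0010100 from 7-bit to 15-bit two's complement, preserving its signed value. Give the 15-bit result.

000000000010100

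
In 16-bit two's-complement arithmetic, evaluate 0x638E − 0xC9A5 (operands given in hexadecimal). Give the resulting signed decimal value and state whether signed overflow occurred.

0x638E = 0110001110001110 = 25486 (signed)
0xC9A5 = 1100100110100101 = -13915 (signed)
Subtract via negate-and-add: invert 1100100110100101 + 1 = 0011011001011011 (i.e. 13915).
  0110001110001110
+ 0011011001011011
= 1001100111101001
Result 1001100111101001: MSB = 1 → 39401 − 65536 = -26135.
Both addends (after negating the subtrahend) are non-negative but the stored result is negative: signed overflow. The true value 25486 − (-13915) = 39401 lies outside [-32768, 32767].

-26135; overflow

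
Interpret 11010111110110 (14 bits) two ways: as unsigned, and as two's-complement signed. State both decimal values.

unsigned = 13814, signed = -2570

Unsigned: 11010111110110 = 13814.
Signed: MSB=1 → 13814 − 16384 = -2570.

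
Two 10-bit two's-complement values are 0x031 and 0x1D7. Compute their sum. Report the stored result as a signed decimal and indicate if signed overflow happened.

0x031 = 0000110001 = 49 (signed)
0x1D7 = 0111010111 = 471 (signed)
  0000110001
+ 0111010111
= 1000001000
Result 1000001000: MSB = 1 → 520 − 1024 = -504.
Both addends are non-negative but the stored result is negative: signed overflow. The true value 49 + 471 = 520 lies outside [-512, 511].

-504; overflow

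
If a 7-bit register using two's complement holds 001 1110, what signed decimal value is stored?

MSB is 0, so the value is non-negative: 0011110 = 30.

30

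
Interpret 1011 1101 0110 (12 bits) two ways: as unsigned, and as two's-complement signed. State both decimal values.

unsigned = 3030, signed = -1066

Unsigned: 101111010110 = 3030.
Signed: MSB=1 → 3030 − 4096 = -1066.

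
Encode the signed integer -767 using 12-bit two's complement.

110100000001

|-767| = 767 = 001011111111 in 12 bits.
Invert the bits: 110100000000. Add 1: 110100000001.
Check: 110100000001 reads as 3329 − 4096 = -767.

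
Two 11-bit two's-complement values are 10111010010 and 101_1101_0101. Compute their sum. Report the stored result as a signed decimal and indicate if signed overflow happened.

935; overflow

10111010010 = -558 (signed)
101_1101_0101 → 10111010101 = -555 (signed)
  10111010010
+ 10111010101
= 01110100111  (discard carry-out 1)
Result 01110100111: MSB = 0 → value 935.
Both addends are negative but the stored result is non-negative: signed overflow. The true value -558 + (-555) = -1113 lies outside [-1024, 1023].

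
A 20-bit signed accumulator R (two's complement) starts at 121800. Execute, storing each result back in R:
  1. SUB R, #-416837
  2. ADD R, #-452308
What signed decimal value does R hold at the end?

86329

Start: R = 121800 = 00011101101111001000.
R = 121800 − (-416837) = 538637; wraps to -509939 = 10000011100000001101
R = -509939 + (-452308) = -962247; wraps to 86329 = 00010101000100111001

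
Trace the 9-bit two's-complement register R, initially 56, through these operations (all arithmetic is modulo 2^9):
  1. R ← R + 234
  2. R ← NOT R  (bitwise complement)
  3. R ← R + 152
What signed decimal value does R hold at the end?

Start: R = 56 = 000111000.
R = 56 + 234 = 290; wraps to -222 = 100100010
R = NOT 100100010 = 011011101 = 221
R = 221 + 152 = 373; wraps to -139 = 101110101

-139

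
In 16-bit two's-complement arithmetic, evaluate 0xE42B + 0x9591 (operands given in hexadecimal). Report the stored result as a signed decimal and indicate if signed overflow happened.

31164; overflow

0xE42B = 1110010000101011 = -7125 (signed)
0x9591 = 1001010110010001 = -27247 (signed)
  1110010000101011
+ 1001010110010001
= 0111100110111100  (discard carry-out 1)
Result 0111100110111100: MSB = 0 → value 31164.
Both addends are negative but the stored result is non-negative: signed overflow. The true value -7125 + (-27247) = -34372 lies outside [-32768, 32767].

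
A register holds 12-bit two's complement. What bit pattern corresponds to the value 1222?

1222 is non-negative, so write it directly in 12 bits: 010011000110.

010011000110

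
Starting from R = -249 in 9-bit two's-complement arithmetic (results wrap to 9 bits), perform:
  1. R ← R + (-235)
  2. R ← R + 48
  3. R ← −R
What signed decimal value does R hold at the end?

-76

Start: R = -249 = 100000111.
R = -249 + (-235) = -484; wraps to 28 = 000011100
R = 28 + 48 = 76 = 001001100
R = −(76) = -76 = 110110100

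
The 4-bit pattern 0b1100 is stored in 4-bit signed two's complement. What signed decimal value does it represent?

-4

MSB is 1, so the value is negative.
Unsigned reading: 12. Subtract 2^4 = 16: 12 − 16 = -4.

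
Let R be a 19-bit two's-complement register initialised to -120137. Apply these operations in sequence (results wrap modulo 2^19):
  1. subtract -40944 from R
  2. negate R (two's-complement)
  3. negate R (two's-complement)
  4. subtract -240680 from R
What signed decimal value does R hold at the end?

161487

Start: R = -120137 = 1100010101010110111.
R = -120137 − (-40944) = -79193 = 1101100101010100111
R = −(-79193) = 79193 = 0010011010101011001
R = −(79193) = -79193 = 1101100101010100111
R = -79193 − (-240680) = 161487 = 0100111011011001111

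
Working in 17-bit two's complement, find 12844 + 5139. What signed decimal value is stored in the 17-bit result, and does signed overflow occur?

17983; no overflow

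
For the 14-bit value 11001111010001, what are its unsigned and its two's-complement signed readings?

Unsigned: 11001111010001 = 13265.
Signed: MSB=1 → 13265 − 16384 = -3119.

unsigned = 13265, signed = -3119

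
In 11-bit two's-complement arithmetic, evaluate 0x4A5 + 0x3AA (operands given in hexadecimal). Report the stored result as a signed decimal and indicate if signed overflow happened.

0x4A5 = 10010100101 = -859 (signed)
0x3AA = 01110101010 = 938 (signed)
  10010100101
+ 01110101010
= 00001001111  (discard carry-out 1)
Result 00001001111: MSB = 0 → value 79.
Addends have opposite signs, so signed overflow cannot occur.

79; no overflow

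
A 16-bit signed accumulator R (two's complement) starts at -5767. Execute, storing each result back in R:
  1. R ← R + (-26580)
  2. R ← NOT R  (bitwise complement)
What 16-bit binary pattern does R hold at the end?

0111111001011010

Start: R = -5767 = 1110100101111001.
R = -5767 + (-26580) = -32347 = 1000000110100101
R = NOT 1000000110100101 = 0111111001011010 = 32346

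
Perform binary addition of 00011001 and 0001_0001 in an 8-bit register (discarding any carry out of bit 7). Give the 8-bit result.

00101010

  00011001
+ 00010001
= 00101010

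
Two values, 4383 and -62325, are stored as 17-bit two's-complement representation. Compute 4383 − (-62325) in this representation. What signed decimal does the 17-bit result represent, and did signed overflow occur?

4383 → 00001000100011111
-62325 → 10000110010001011
Subtract via negate-and-add: invert 10000110010001011 + 1 = 01111001101110101 (i.e. 62325).
  00001000100011111
+ 01111001101110101
= 10000010010010100
Result 10000010010010100: MSB = 1 → 66708 − 131072 = -64364.
Both addends (after negating the subtrahend) are non-negative but the stored result is negative: signed overflow. The true value 4383 − (-62325) = 66708 lies outside [-65536, 65535].

-64364; overflow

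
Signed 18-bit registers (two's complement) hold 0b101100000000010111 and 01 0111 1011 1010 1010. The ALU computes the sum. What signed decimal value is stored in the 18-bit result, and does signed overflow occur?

0b101100000000010111 → 101100000000010111 = -81897 (signed)
01 0111 1011 1010 1010 → 010111101110101010 = 97194 (signed)
  101100000000010111
+ 010111101110101010
= 000011101111000001  (discard carry-out 1)
Result 000011101111000001: MSB = 0 → value 15297.
Addends have opposite signs, so signed overflow cannot occur.

15297; no overflow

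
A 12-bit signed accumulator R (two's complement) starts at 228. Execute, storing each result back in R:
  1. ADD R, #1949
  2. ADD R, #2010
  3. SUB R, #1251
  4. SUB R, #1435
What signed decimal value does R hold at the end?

1501

Start: R = 228 = 000011100100.
R = 228 + 1949 = 2177; wraps to -1919 = 100010000001
R = -1919 + 2010 = 91 = 000001011011
R = 91 − 1251 = -1160 = 101101111000
R = -1160 − 1435 = -2595; wraps to 1501 = 010111011101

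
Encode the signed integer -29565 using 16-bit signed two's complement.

1000110010000011

|-29565| = 29565 = 0111001101111101 in 16 bits.
Invert the bits: 1000110010000010. Add 1: 1000110010000011.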